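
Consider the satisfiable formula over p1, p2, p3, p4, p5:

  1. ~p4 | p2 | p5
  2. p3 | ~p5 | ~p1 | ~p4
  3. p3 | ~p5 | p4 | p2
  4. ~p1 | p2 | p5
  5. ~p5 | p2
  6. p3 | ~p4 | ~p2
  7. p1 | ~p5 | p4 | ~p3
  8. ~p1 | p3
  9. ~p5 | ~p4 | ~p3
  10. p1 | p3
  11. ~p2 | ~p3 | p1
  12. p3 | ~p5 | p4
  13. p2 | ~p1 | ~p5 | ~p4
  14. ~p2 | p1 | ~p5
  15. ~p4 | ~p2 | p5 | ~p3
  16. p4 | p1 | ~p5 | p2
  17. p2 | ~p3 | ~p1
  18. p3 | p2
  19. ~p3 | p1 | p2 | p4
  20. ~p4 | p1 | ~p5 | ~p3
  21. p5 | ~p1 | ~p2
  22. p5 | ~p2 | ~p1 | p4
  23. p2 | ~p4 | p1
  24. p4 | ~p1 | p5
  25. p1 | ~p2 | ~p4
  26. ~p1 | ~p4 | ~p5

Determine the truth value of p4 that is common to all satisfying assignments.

Suppose p4 = 1.
Suppose p2 = 1.
From the singleton clause (p3), p3 = 1.
From the singleton clause (~p5), p5 = 0.
But (p5) is also a unit clause — contradiction.
That branch fails; take p2 = 0 instead.
From the singleton clause (p5), p5 = 1.
But (~p5) is also a unit clause — contradiction.
Neither p2 = 1 nor p2 = 0 works.
So every satisfying assignment has p4 = False.

False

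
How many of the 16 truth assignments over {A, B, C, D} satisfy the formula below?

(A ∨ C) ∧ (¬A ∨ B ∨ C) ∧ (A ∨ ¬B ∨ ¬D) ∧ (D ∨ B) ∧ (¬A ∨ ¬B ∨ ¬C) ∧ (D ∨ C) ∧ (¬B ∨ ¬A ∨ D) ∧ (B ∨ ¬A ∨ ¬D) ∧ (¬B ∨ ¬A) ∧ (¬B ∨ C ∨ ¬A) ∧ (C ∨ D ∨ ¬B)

There are 2^4 = 16 truth assignments over (A, B, C, D).
Check each against the 11 clauses (columns in the order A, B, C, D):
  F F F F  ✗ fails (A ∨ C)
  F F F T  ✗ fails (A ∨ C)
  F F T F  ✗ fails (D ∨ B)
  F F T T  ✓ satisfies all
  F T F F  ✗ fails (A ∨ C)
  F T F T  ✗ fails (A ∨ C)
  F T T F  ✓ satisfies all
  F T T T  ✗ fails (A ∨ ¬B ∨ ¬D)
  T F F F  ✗ fails (¬A ∨ B ∨ C)
  T F F T  ✗ fails (¬A ∨ B ∨ C)
  T F T F  ✗ fails (D ∨ B)
  T F T T  ✗ fails (B ∨ ¬A ∨ ¬D)
  T T F F  ✗ fails (D ∨ C)
  T T F T  ✗ fails (¬B ∨ ¬A)
  T T T F  ✗ fails (¬A ∨ ¬B ∨ ¬C)
  T T T T  ✗ fails (¬A ∨ ¬B ∨ ¬C)
2 of the 16 rows are models.

2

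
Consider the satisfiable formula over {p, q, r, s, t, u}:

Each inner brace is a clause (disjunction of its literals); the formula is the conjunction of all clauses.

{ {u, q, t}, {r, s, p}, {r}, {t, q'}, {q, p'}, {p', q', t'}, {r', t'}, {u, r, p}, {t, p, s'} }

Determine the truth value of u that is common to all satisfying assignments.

Suppose u = 0.
(r) alone gives r = 1.
(t') alone gives t = 0.
(q) alone gives q = 1.
But (q') is also a unit clause — contradiction.
So every satisfying assignment has u = True.

True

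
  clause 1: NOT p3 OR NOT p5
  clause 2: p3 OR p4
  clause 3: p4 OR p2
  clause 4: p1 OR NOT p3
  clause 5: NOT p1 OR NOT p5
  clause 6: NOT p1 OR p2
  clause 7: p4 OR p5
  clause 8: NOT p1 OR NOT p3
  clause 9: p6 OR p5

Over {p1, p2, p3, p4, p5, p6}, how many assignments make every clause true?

There are 2^6 = 64 truth assignments over (p1, p2, p3, p4, p5, p6).
Split on p3. With p3 = true, the clauses containing p3 are satisfied and NOT p3 drops from the rest; 0 of the 2^5 = 32 assignments to the other variables satisfy what remains.
With p3 = false, by the same count on the reduced clause set, 7 assignments work.
Total: 0 + 7 = 7.

7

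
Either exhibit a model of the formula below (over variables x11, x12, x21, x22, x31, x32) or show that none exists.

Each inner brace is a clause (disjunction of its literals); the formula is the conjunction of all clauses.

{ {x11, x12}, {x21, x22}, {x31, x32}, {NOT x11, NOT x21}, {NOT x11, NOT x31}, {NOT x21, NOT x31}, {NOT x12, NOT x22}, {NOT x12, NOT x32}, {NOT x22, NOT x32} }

Branch on x11: set x11 = true.
The clause (NOT x21) is unit, so x21 = false.
The clause (x22) is unit, so x22 = true.
The clause (NOT x31) is unit, so x31 = false.
The clause (x32) is unit, so x32 = true.
That conflicts with the unit clause (NOT x32).
Backtrack on x11: now try x11 = false.
The clause (x12) is unit, so x12 = true.
The clause (NOT x22) is unit, so x22 = false.
The clause (x21) is unit, so x21 = true.
The clause (NOT x31) is unit, so x31 = false.
The clause (x32) is unit, so x32 = true.
That conflicts with the unit clause (NOT x32).
Both values of x11 lead to a conflict.

UNSATISFIABLE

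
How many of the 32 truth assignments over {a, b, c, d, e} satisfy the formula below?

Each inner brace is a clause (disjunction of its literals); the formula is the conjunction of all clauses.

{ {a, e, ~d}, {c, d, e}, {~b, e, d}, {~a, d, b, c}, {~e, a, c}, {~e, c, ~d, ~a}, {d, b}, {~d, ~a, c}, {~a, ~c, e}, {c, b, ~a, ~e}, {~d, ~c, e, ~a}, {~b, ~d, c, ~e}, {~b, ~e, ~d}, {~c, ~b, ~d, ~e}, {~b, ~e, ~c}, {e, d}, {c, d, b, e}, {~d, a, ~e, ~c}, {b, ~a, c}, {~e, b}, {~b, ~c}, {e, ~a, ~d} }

There are 2^5 = 32 truth assignments over (a, b, c, d, e).
Split on b. With b = 1, the clauses containing b are satisfied and ~b drops from the rest; 1 of the 2^4 = 16 assignments to the other variables satisfy what remains.
With b = 0, by the same count on the reduced clause set, 0 assignments work.
Total: 1 + 0 = 1.

1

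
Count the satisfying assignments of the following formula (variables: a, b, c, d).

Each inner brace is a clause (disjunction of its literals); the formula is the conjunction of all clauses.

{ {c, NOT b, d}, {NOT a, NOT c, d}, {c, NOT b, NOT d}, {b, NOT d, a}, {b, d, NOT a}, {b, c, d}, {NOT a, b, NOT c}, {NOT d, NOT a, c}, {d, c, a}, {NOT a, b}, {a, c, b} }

There are 2^4 = 16 truth assignments over (a, b, c, d).
Split on c. With c = true, the clauses containing c are satisfied and NOT c drops from the rest; 4 of the 2^3 = 8 assignments to the other variables satisfy what remains.
With c = false, by the same count on the reduced clause set, 0 assignments work.
(One model: a=F, b=F, c=T, d=F.)
Total: 4 + 0 = 4.

4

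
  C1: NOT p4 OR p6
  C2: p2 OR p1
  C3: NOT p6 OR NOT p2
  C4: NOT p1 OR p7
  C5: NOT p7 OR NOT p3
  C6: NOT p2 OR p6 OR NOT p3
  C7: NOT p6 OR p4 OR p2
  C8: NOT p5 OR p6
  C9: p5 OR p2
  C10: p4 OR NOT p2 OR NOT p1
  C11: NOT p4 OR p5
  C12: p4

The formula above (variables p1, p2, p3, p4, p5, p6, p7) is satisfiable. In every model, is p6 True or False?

Suppose p6 = false.
(NOT p4) alone gives p4 = false.
That conflicts with the unit clause (p4).
So every satisfying assignment has p6 = True.

True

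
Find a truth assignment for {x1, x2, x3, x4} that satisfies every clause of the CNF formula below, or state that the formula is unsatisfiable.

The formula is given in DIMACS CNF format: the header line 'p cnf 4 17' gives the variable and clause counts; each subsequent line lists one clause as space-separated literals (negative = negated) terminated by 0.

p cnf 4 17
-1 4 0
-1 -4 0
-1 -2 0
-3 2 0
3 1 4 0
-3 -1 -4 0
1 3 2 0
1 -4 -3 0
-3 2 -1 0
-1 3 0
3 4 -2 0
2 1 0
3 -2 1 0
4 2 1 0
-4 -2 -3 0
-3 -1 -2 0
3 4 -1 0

x1: False; x2: True; x3: True; x4: False

Branch on x1: set x1 = False.
Unit clause (x2) forces x2 = True.
Unit clause (x3) forces x3 = True.
Unit clause (¬x4) forces x4 = False.
This assignment satisfies each clause.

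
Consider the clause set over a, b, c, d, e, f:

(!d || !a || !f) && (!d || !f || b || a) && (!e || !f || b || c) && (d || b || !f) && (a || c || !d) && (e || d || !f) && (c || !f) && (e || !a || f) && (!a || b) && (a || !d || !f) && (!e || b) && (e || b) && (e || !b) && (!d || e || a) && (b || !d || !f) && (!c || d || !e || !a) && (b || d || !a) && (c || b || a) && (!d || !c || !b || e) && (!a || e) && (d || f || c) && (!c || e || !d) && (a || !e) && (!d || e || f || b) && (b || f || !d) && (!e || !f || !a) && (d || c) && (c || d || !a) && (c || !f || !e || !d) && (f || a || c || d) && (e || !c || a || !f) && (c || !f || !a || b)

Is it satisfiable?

Yes, satisfiable

Try c = true.
Try a = true.
From the singleton clause (b), b = true.
From the singleton clause (e), e = true.
From the singleton clause (d), d = true.
From the singleton clause (!f), f = false.
All clauses are satisfied.
A satisfying assignment: a=true, b=true, c=true, d=true, e=true, f=false.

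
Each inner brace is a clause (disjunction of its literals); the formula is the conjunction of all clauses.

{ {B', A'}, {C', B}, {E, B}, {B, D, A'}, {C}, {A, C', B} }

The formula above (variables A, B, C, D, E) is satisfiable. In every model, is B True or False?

Suppose B = 0.
The clause (C') is unit, so C = 0.
That conflicts with the unit clause (C).
So every satisfying assignment has B = True.

True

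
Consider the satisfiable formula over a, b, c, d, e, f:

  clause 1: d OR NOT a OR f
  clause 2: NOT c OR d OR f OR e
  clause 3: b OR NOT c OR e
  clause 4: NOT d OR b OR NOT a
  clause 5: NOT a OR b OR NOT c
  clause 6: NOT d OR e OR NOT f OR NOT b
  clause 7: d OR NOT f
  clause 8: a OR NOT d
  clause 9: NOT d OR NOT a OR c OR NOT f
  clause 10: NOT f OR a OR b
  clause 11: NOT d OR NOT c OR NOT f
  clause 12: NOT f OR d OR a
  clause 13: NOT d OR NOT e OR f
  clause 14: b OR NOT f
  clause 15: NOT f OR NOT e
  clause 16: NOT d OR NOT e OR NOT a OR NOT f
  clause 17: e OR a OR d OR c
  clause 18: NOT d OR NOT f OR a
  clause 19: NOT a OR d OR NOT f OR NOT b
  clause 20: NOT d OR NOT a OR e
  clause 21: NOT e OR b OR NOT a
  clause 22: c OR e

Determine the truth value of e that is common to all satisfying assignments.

True

Suppose e = false.
From the singleton clause (c), c = true.
From the singleton clause (b), b = true.
Case d = true:
From the singleton clause (NOT f), f = false.
From the singleton clause (a), a = true.
Now (NOT a) is unsatisfied and unit — conflict.
That branch fails; take d = false instead.
From the singleton clause (f), f = true.
Now (NOT f) is unsatisfied and unit — conflict.
Both values of d lead to a conflict.
So every satisfying assignment has e = True.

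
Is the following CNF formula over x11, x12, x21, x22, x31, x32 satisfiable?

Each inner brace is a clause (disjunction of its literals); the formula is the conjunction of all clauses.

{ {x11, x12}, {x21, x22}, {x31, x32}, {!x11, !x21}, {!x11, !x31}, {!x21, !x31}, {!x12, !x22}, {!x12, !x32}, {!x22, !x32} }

Case x11 = true:
Unit clause (!x21) forces x21 = false.
Unit clause (x22) forces x22 = true.
Unit clause (!x31) forces x31 = false.
Unit clause (x32) forces x32 = true.
But (!x32) is also a unit clause — contradiction.
So x11 must be the other value — set x11 = false.
Unit clause (x12) forces x12 = true.
Unit clause (!x22) forces x22 = false.
Unit clause (x21) forces x21 = true.
Unit clause (!x31) forces x31 = false.
Unit clause (x32) forces x32 = true.
But (!x32) is also a unit clause — contradiction.
Either choice for x11 ends in contradiction.
No assignment satisfies every clause.

No, unsatisfiable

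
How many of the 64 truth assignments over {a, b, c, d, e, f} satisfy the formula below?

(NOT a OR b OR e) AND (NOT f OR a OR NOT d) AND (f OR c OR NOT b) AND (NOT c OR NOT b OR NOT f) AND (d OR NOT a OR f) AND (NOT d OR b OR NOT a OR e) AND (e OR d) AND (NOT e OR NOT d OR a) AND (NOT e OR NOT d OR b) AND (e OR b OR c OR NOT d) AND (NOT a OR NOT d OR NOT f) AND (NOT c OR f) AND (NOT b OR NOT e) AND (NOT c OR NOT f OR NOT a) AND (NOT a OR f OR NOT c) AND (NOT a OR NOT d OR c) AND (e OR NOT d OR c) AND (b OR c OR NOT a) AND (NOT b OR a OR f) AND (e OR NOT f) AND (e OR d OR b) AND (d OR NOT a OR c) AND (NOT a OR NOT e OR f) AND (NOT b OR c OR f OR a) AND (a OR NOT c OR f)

There are 2^6 = 64 truth assignments over (a, b, c, d, e, f).
Split on f. With f = true, the clauses containing f are satisfied and NOT f drops from the rest; 2 of the 2^5 = 32 assignments to the other variables satisfy what remains.
With f = false, by the same count on the reduced clause set, 1 assignment works.
Total: 2 + 1 = 3.

3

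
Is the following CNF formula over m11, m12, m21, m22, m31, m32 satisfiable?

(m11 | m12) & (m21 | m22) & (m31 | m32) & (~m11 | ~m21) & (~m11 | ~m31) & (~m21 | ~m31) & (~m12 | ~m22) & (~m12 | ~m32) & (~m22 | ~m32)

No, unsatisfiable

Suppose m11 = 1.
The clause (~m21) is unit, so m21 = 0.
The clause (m22) is unit, so m22 = 1.
The clause (~m31) is unit, so m31 = 0.
The clause (m32) is unit, so m32 = 1.
That conflicts with the unit clause (~m32).
That branch fails; take m11 = 0 instead.
The clause (m12) is unit, so m12 = 1.
The clause (~m22) is unit, so m22 = 0.
The clause (m21) is unit, so m21 = 1.
The clause (~m31) is unit, so m31 = 0.
The clause (m32) is unit, so m32 = 1.
That conflicts with the unit clause (~m32).
Either choice for m11 ends in contradiction.
No assignment satisfies every clause.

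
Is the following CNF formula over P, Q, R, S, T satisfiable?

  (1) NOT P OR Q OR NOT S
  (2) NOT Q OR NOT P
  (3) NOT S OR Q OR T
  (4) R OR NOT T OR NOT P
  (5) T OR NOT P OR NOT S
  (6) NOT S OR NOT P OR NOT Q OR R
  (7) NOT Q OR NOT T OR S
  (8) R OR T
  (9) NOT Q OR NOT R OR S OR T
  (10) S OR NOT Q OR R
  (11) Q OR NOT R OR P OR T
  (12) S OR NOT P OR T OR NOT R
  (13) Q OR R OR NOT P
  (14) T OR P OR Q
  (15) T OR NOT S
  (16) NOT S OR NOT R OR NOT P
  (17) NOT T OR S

Yes, satisfiable

Case Q = true:
From the singleton clause (NOT P), P = false.
Case T = true:
From the singleton clause (S), S = true.
Every clause is now satisfied; R is unconstrained.
A satisfying assignment: P=false, Q=true, R=false, S=true, T=true.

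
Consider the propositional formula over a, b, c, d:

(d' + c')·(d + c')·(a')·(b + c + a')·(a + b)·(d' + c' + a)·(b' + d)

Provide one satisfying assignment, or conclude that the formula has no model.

The clause (a') is unit, so a = 0.
The clause (b) is unit, so b = 1.
The clause (d) is unit, so d = 1.
The clause (c') is unit, so c = 0.
Every clause now holds.

a=0,  b=1,  c=0,  d=1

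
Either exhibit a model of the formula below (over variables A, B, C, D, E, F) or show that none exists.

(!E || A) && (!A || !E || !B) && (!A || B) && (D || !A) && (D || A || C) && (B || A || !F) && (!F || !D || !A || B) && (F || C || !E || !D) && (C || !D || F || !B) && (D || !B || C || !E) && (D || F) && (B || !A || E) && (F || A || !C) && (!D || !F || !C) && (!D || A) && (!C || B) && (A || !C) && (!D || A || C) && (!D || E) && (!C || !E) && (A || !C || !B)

Case E = false:
The clause (!D) is unit, so D = false.
The clause (!A) is unit, so A = false.
The clause (C) is unit, so C = true.
Now (!C) is unsatisfied and unit — conflict.
Backtrack on E: now try E = true.
The clause (A) is unit, so A = true.
The clause (!B) is unit, so B = false.
Now (B) is unsatisfied and unit — conflict.
Neither E = true nor E = false works.

UNSATISFIABLE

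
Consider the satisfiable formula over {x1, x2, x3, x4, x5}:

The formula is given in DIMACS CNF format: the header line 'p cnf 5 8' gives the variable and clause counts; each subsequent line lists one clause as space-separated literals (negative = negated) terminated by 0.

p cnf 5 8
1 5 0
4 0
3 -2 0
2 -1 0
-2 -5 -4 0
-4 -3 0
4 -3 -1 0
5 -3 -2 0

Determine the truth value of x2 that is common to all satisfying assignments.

False

Suppose x2 = True.
(x4) alone gives x4 = True.
(x3) alone gives x3 = True.
But (¬x3) is also a unit clause — contradiction.
So every satisfying assignment has x2 = False.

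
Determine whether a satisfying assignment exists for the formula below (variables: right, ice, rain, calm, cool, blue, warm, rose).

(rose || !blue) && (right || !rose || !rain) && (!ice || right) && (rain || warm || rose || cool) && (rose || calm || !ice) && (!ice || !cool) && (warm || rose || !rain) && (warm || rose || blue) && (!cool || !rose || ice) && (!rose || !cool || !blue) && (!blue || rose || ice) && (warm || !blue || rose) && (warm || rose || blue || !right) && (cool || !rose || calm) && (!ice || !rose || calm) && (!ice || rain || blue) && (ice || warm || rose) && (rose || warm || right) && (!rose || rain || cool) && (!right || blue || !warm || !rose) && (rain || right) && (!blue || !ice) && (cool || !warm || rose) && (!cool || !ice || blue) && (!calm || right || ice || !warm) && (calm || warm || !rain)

Yes, satisfiable

Branch on rose: set rose = false.
From the singleton clause (!blue), blue = false.
From the singleton clause (warm), warm = true.
From the singleton clause (cool), cool = true.
From the singleton clause (!ice), ice = false.
Branch on rain: set rain = false.
From the singleton clause (right), right = true.
Every clause is now satisfied; calm is unconstrained.
A satisfying assignment: right: true; ice: false; rain: false; calm: true; cool: true; blue: false; warm: true; rose: false.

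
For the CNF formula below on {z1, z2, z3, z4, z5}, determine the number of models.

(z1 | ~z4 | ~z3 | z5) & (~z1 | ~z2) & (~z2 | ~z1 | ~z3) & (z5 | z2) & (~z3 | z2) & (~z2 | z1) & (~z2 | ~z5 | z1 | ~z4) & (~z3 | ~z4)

There are 2^5 = 32 truth assignments over (z1, z2, z3, z4, z5).
Split on z5. With z5 = 1, the clauses containing z5 are satisfied and ~z5 drops from the rest; 4 of the 2^4 = 16 assignments to the other variables satisfy what remains.
With z5 = 0, by the same count on the reduced clause set, 0 assignments work.
Total: 4 + 0 = 4.

4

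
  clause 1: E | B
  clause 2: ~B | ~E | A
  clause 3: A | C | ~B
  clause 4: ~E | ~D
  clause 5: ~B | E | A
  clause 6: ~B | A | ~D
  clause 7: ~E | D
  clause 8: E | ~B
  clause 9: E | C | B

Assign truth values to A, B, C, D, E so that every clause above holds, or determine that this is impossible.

Try E = 1.
The clause (~D) is unit, so D = 0.
Now (D) is unsatisfied and unit — conflict.
That branch fails; take E = 0 instead.
The clause (B) is unit, so B = 1.
Now (~B) is unsatisfied and unit — conflict.
Either choice for E ends in contradiction.

UNSATISFIABLE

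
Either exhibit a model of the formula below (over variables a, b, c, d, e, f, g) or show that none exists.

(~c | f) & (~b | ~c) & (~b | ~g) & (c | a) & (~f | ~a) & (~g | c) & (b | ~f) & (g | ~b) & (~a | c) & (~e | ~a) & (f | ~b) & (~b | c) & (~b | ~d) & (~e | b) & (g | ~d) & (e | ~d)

UNSATISFIABLE

Try c = 0.
From the singleton clause (a), a = 1.
Now (~a) is unsatisfied and unit — conflict.
So c must be the other value — set c = 1.
From the singleton clause (f), f = 1.
From the singleton clause (~b), b = 0.
Now (b) is unsatisfied and unit — conflict.
Both values of c lead to a conflict.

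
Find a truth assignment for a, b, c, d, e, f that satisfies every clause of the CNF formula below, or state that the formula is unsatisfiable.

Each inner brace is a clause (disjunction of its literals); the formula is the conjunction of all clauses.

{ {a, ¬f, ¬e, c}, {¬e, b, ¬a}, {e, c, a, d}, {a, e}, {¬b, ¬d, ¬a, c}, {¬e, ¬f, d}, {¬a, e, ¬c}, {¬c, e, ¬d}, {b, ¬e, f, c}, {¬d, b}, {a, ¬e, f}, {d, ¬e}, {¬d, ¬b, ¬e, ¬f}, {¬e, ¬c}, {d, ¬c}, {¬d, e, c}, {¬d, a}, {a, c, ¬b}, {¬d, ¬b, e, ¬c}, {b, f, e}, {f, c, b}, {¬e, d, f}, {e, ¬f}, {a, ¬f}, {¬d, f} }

a: True, b: True, c: False, d: False, e: False, f: False

Suppose a = True.
Suppose e = False.
(¬c) alone gives c = False.
(¬d) alone gives d = False.
(¬f) alone gives f = False.
(b) alone gives b = True.
Every clause now holds.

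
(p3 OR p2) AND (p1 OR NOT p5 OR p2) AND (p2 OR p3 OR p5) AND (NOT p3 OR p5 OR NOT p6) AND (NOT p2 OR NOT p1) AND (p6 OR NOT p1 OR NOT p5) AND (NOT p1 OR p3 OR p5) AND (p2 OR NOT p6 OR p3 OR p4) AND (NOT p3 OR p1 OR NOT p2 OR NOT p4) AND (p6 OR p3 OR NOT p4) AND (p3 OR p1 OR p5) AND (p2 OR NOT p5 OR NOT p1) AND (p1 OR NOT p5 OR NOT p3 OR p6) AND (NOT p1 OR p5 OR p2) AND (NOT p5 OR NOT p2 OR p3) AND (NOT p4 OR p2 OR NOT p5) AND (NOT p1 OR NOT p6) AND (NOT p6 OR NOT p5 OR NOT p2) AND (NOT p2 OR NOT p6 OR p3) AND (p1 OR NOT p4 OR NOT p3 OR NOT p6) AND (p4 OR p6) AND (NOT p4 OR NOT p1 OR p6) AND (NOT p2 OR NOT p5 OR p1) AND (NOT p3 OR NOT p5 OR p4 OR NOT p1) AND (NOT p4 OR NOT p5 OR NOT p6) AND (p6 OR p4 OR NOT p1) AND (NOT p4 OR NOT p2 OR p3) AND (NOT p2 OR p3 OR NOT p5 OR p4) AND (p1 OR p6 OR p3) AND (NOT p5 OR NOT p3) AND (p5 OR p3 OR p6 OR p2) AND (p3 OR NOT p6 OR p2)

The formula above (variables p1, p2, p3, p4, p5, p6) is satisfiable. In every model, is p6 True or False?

Suppose p6 = true.
Unit clause (NOT p1) forces p1 = false.
Case p3 = true:
Unit clause (p5) forces p5 = true.
That conflicts with the unit clause (NOT p5).
That branch fails; take p3 = false instead.
Unit clause (p2) forces p2 = true.
That conflicts with the unit clause (NOT p2).
Either choice for p3 ends in contradiction.
So every satisfying assignment has p6 = False.

False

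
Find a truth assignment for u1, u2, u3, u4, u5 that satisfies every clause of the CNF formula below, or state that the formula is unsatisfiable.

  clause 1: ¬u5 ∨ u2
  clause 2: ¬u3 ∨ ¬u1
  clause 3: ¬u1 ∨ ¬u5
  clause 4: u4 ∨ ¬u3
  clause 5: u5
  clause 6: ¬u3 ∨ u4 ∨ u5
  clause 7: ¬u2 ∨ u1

(u5) alone gives u5 = True.
(u2) alone gives u2 = True.
(¬u1) alone gives u1 = False.
Now (u1) is unsatisfied and unit — conflict.

UNSATISFIABLE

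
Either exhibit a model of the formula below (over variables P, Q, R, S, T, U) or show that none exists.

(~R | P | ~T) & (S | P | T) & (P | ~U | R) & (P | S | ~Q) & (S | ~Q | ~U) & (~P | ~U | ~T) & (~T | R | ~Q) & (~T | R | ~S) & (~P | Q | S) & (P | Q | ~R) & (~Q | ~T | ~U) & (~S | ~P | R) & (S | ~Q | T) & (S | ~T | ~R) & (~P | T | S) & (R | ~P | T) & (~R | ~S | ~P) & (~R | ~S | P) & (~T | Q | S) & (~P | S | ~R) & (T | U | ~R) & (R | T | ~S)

Try R = 0.
Try P = 1.
Unit clause (~S) forces S = 0.
Unit clause (Q) forces Q = 1.
Unit clause (~U) forces U = 0.
Unit clause (~T) forces T = 0.
But (T) is also a unit clause — contradiction.
Backtrack on P: now try P = 0.
Unit clause (~U) forces U = 0.
Try S = 1.
Unit clause (~T) forces T = 0.
But (T) is also a unit clause — contradiction.
Backtrack on S: now try S = 0.
Unit clause (T) forces T = 1.
Unit clause (~Q) forces Q = 0.
But (Q) is also a unit clause — contradiction.
Neither S = 1 nor S = 0 works.
Neither P = 1 nor P = 0 works.
Backtrack on R: now try R = 1.
Try P = 1.
Unit clause (~S) forces S = 0.
But (S) is also a unit clause — contradiction.
Backtrack on P: now try P = 0.
Unit clause (~T) forces T = 0.
Unit clause (S) forces S = 1.
But (~S) is also a unit clause — contradiction.
Neither P = 1 nor P = 0 works.
Neither R = 1 nor R = 0 works.

UNSATISFIABLE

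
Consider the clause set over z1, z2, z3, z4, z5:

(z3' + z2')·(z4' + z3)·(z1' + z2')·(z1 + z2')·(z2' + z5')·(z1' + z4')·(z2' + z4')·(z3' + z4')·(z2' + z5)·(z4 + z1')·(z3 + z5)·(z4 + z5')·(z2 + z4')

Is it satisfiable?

Yes

Case z3 = 1:
(z2') alone gives z2 = 0.
(z4') alone gives z4 = 0.
(z1') alone gives z1 = 0.
(z5') alone gives z5 = 0.
Every clause now holds.
A satisfying assignment: z1: 0; z2: 0; z3: 1; z4: 0; z5: 0.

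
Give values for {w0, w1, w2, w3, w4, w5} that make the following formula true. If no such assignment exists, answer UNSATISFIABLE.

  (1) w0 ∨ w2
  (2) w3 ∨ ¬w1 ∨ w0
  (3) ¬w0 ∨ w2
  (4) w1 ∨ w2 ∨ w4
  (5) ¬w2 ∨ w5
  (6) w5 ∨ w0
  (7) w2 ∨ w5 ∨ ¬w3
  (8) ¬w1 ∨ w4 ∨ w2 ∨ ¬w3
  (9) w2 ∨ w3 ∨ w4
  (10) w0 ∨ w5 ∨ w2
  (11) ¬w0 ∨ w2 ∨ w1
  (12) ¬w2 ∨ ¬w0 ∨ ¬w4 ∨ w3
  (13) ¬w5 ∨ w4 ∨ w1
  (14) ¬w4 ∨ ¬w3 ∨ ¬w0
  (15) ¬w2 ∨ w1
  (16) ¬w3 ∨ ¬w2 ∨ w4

w0=True,  w1=True,  w2=True,  w3=False,  w4=False,  w5=True

Suppose w0 = True.
(w2) alone gives w2 = True.
(w5) alone gives w5 = True.
(w1) alone gives w1 = True.
Suppose w4 = False.
(¬w3) alone gives w3 = False.
Every clause now holds.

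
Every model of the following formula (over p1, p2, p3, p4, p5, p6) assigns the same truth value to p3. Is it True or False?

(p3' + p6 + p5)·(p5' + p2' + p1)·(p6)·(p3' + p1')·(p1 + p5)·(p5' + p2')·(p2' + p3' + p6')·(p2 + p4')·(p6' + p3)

True

Suppose p3 = 0.
From the singleton clause (p6), p6 = 1.
That conflicts with the unit clause (p6').
So every satisfying assignment has p3 = True.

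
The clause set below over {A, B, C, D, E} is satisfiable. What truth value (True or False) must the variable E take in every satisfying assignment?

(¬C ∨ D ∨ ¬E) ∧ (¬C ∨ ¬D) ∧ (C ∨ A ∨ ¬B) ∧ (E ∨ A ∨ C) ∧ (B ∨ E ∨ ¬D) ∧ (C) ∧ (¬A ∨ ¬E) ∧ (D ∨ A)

False

Suppose E = True.
(C) alone gives C = True.
(D) alone gives D = True.
But (¬D) is also a unit clause — contradiction.
So every satisfying assignment has E = False.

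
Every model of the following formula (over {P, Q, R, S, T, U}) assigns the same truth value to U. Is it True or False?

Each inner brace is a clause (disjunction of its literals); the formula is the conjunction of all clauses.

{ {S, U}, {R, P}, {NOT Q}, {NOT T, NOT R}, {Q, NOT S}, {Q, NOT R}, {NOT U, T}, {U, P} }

Suppose U = false.
The clause (S) is unit, so S = true.
The clause (NOT Q) is unit, so Q = false.
Now (Q) is unsatisfied and unit — conflict.
So every satisfying assignment has U = True.

True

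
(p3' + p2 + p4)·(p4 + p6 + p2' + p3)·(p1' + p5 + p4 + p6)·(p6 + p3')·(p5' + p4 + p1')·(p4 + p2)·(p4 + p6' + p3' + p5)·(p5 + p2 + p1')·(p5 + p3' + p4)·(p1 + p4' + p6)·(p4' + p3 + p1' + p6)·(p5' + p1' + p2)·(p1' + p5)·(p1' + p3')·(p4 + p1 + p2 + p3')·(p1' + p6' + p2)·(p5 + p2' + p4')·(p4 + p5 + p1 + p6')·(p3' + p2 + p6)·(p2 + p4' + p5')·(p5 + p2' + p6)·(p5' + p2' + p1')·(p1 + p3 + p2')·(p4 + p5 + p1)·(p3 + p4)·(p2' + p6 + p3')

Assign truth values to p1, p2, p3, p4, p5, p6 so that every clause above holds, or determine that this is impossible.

Suppose p6 = 1.
Suppose p4 = 1.
Suppose p1 = 0.
Suppose p5 = 1.
From the singleton clause (p2), p2 = 1.
From the singleton clause (p3), p3 = 1.
All clauses are satisfied.

p1=0, p2=1, p3=1, p4=1, p5=1, p6=1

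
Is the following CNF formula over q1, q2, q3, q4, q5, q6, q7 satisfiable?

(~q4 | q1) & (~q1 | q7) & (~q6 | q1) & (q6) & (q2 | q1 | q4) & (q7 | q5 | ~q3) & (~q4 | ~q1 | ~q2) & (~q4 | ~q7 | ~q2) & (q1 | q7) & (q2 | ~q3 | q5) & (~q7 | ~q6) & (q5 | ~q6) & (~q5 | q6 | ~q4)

(q6) alone gives q6 = 1.
(q1) alone gives q1 = 1.
(q7) alone gives q7 = 1.
That conflicts with the unit clause (~q7).
No assignment satisfies every clause.

No, unsatisfiable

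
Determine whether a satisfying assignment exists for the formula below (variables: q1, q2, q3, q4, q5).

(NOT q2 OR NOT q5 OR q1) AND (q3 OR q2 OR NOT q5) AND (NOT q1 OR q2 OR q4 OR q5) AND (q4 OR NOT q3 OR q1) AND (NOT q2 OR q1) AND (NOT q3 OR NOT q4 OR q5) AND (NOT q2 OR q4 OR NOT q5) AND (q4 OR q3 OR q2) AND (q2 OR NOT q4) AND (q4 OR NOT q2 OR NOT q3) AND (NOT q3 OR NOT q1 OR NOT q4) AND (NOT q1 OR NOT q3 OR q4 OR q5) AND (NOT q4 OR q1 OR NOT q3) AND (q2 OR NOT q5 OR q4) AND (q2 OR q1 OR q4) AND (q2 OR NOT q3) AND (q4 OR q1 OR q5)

Satisfiable

Try q2 = true.
Unit clause (q1) forces q1 = true.
Try q4 = true.
Unit clause (NOT q3) forces q3 = false.
No clause remains; q5 is free.
A satisfying assignment: q1: true, q2: true, q3: false, q4: true, q5: true.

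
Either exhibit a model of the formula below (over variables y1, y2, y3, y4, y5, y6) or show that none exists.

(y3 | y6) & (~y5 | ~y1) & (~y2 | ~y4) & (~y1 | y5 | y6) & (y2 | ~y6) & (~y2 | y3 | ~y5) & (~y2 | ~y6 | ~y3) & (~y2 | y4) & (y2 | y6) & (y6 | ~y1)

UNSATISFIABLE

Branch on y3: set y3 = 1.
Branch on y5: set y5 = 0.
Branch on y2: set y2 = 0.
Unit clause (~y6) forces y6 = 0.
That conflicts with the unit clause (y6).
Backtrack on y2: now try y2 = 1.
Unit clause (~y4) forces y4 = 0.
That conflicts with the unit clause (y4).
Either choice for y2 ends in contradiction.
Backtrack on y5: now try y5 = 1.
Unit clause (~y1) forces y1 = 0.
Branch on y2: set y2 = 0.
Unit clause (~y6) forces y6 = 0.
That conflicts with the unit clause (y6).
Backtrack on y2: now try y2 = 1.
Unit clause (~y4) forces y4 = 0.
That conflicts with the unit clause (y4).
Either choice for y2 ends in contradiction.
Either choice for y5 ends in contradiction.
Backtrack on y3: now try y3 = 0.
Unit clause (y6) forces y6 = 1.
Unit clause (y2) forces y2 = 1.
Unit clause (~y4) forces y4 = 0.
That conflicts with the unit clause (y4).
Either choice for y3 ends in contradiction.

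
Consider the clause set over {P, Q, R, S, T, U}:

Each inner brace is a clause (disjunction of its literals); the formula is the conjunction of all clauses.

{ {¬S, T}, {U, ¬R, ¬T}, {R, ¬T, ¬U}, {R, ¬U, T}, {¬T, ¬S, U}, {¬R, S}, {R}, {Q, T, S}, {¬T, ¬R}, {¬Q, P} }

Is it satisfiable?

Unsatisfiable

Unit clause (R) forces R = True.
Unit clause (S) forces S = True.
Unit clause (T) forces T = True.
But (¬T) is also a unit clause — contradiction.
No assignment satisfies every clause.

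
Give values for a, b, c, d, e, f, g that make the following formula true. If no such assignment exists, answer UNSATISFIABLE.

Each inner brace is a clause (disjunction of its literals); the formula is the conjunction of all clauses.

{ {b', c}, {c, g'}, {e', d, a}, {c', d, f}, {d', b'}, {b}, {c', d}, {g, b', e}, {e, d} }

UNSATISFIABLE

Unit clause (b) forces b = 1.
Unit clause (c) forces c = 1.
Unit clause (d') forces d = 0.
That conflicts with the unit clause (d).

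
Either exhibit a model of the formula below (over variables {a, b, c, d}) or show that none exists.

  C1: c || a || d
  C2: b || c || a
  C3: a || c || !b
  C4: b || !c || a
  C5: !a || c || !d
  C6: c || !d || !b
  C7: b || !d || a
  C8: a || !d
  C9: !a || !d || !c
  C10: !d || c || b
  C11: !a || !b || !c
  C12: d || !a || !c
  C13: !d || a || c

Try a = false.
Unit clause (!d) forces d = false.
Unit clause (c) forces c = true.
Unit clause (b) forces b = true.
All clauses are satisfied.

a ↦ false, b ↦ true, c ↦ true, d ↦ false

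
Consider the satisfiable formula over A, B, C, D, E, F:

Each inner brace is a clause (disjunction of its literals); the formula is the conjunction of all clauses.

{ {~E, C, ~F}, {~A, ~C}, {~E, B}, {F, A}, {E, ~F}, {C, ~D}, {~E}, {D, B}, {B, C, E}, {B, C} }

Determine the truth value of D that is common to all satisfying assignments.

Suppose D = 1.
(C) alone gives C = 1.
(~A) alone gives A = 0.
(F) alone gives F = 1.
(E) alone gives E = 1.
But (~E) is also a unit clause — contradiction.
So every satisfying assignment has D = False.

False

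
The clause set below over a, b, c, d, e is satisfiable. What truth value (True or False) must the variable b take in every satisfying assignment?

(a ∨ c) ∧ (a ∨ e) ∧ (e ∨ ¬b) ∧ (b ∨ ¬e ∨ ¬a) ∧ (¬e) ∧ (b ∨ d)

Suppose b = True.
(e) alone gives e = True.
That conflicts with the unit clause (¬e).
So every satisfying assignment has b = False.

False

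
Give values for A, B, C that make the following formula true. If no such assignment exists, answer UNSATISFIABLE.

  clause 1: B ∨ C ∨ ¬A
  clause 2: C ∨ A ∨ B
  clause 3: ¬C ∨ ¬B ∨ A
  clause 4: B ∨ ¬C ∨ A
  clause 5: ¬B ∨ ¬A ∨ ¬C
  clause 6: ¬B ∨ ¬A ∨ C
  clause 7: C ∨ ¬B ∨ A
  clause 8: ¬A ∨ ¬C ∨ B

UNSATISFIABLE

Try B = True.
Try C = False.
From the singleton clause (¬A), A = False.
But (A) is also a unit clause — contradiction.
That branch fails; take C = True instead.
From the singleton clause (A), A = True.
But (¬A) is also a unit clause — contradiction.
Either choice for C ends in contradiction.
That branch fails; take B = False instead.
Try C = True.
From the singleton clause (A), A = True.
But (¬A) is also a unit clause — contradiction.
That branch fails; take C = False instead.
From the singleton clause (¬A), A = False.
But (A) is also a unit clause — contradiction.
Either choice for C ends in contradiction.
Either choice for B ends in contradiction.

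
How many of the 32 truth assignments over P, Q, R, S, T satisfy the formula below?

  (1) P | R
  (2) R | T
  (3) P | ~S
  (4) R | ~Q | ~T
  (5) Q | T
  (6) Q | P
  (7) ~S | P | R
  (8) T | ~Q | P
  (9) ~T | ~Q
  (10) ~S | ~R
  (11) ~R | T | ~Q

3

There are 2^5 = 32 truth assignments over (P, Q, R, S, T).
Split on P. With P = 1, the clauses containing P are satisfied and ~P drops from the rest; 3 of the 2^4 = 16 assignments to the other variables satisfy what remains.
With P = 0, by the same count on the reduced clause set, 0 assignments work.
(One model: P=T, Q=F, R=F, S=F, T=T.)
Total: 3 + 0 = 3.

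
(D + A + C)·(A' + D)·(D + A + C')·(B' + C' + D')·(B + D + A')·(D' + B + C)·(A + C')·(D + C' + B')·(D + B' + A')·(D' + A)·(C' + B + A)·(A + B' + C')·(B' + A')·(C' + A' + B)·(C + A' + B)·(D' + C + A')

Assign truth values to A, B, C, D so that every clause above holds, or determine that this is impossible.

Suppose A = 0.
The clause (C') is unit, so C = 0.
The clause (D) is unit, so D = 1.
That conflicts with the unit clause (D').
Undo A and try A = 1.
The clause (D) is unit, so D = 1.
The clause (B') is unit, so B = 0.
The clause (C) is unit, so C = 1.
That conflicts with the unit clause (C').
Neither A = 1 nor A = 0 works.

UNSATISFIABLE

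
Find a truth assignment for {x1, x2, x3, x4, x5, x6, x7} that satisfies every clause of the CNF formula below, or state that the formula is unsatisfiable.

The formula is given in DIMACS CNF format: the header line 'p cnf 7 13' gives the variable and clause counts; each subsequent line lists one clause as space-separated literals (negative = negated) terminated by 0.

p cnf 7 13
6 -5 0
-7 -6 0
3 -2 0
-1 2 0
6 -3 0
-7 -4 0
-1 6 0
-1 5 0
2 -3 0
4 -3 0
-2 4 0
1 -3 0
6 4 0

Suppose x6 = True.
The clause (¬x7) is unit, so x7 = False.
Suppose x3 = True.
The clause (x2) is unit, so x2 = True.
The clause (x4) is unit, so x4 = True.
The clause (x1) is unit, so x1 = True.
The clause (x5) is unit, so x5 = True.
All clauses are satisfied.

x1=True; x2=True; x3=True; x4=True; x5=True; x6=True; x7=False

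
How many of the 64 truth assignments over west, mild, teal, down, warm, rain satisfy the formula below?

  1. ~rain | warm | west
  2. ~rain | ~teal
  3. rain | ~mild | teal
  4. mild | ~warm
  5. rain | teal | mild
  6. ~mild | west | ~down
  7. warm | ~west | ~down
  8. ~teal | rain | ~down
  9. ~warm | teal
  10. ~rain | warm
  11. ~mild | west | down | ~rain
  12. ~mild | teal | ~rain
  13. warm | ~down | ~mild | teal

There are 2^6 = 64 truth assignments over (west, mild, teal, down, warm, rain).
Split on west. With west = 1, the clauses containing west are satisfied and ~west drops from the rest; 3 of the 2^5 = 32 assignments to the other variables satisfy what remains.
With west = 0, by the same count on the reduced clause set, 3 assignments work.
Total: 3 + 3 = 6.

6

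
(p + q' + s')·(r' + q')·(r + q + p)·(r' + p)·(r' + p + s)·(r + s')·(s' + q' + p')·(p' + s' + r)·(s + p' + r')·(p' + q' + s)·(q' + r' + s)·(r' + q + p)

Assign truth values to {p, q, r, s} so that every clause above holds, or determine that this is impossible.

p: 1, q: 0, r: 0, s: 0

Try r = 0.
The clause (s') is unit, so s = 0.
Try q = 0.
The clause (p) is unit, so p = 1.
All clauses are satisfied.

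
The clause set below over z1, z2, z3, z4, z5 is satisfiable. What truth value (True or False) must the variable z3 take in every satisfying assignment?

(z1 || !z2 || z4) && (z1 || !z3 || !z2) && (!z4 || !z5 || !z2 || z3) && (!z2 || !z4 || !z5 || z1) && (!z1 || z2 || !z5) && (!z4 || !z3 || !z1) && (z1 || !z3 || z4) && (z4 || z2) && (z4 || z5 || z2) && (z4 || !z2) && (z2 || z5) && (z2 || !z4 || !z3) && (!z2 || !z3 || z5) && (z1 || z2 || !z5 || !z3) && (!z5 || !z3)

False

Suppose z3 = true.
The clause (!z5) is unit, so z5 = false.
The clause (z2) is unit, so z2 = true.
Now (!z2) is unsatisfied and unit — conflict.
So every satisfying assignment has z3 = False.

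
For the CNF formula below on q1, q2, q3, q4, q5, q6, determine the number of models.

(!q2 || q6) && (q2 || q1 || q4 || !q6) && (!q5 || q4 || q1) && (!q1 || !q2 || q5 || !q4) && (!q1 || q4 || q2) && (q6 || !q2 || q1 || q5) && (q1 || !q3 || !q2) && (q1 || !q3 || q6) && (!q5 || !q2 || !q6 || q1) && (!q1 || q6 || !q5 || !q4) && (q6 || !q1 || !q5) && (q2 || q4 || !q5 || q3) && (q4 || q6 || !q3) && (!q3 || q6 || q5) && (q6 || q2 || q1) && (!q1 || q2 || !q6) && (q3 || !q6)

6

There are 2^6 = 64 truth assignments over (q1, q2, q3, q4, q5, q6).
Split on q4. With q4 = true, the clauses containing q4 are satisfied and !q4 drops from the rest; 4 of the 2^5 = 32 assignments to the other variables satisfy what remains.
With q4 = false, by the same count on the reduced clause set, 2 assignments work.
(One model: q1=F, q2=F, q3=T, q4=T, q5=F, q6=T.)
Total: 4 + 2 = 6.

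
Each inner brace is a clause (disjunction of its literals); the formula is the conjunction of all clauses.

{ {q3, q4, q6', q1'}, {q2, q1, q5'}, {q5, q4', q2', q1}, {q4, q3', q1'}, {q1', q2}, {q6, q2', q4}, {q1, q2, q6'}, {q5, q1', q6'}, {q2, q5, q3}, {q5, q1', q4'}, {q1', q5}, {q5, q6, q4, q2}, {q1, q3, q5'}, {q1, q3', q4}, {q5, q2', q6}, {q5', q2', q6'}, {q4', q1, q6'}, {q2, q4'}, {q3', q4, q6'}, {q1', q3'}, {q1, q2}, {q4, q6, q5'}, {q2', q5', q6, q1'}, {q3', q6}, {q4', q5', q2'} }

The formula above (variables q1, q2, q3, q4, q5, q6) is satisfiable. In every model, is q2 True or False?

True

Suppose q2 = 0.
From the singleton clause (q1'), q1 = 0.
That conflicts with the unit clause (q1).
So every satisfying assignment has q2 = True.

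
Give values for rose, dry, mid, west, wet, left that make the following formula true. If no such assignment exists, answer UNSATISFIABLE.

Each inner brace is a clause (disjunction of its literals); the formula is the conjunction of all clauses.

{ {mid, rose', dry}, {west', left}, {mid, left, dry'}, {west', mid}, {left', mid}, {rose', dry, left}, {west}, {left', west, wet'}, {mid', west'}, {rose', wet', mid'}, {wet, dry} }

(west) alone gives west = 1.
(left) alone gives left = 1.
(mid) alone gives mid = 1.
That conflicts with the unit clause (mid').

UNSATISFIABLE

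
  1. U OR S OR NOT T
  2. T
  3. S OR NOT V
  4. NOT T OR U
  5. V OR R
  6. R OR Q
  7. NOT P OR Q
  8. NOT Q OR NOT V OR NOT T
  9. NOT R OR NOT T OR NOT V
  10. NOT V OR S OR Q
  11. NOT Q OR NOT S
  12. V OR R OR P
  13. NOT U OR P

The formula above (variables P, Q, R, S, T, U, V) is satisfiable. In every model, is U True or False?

Suppose U = false.
From the singleton clause (T), T = true.
That conflicts with the unit clause (NOT T).
So every satisfying assignment has U = True.

True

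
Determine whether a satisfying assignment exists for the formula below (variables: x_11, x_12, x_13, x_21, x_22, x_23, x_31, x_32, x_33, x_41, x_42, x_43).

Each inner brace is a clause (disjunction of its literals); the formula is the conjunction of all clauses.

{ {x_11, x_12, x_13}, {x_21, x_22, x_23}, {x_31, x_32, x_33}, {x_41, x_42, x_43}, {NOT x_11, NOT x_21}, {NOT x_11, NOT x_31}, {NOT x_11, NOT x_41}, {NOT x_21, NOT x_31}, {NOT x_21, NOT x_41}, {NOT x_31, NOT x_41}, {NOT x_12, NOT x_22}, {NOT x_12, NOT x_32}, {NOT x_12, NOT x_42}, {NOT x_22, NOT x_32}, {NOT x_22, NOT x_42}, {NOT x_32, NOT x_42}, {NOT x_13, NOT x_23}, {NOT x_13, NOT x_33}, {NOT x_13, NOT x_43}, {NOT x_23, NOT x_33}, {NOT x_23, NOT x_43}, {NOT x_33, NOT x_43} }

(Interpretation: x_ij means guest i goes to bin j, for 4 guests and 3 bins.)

Case x_11 = false:
Case x_12 = true:
(NOT x_22) alone gives x_22 = false.
(NOT x_32) alone gives x_32 = false.
(NOT x_42) alone gives x_42 = false.
Case x_21 = true:
(NOT x_31) alone gives x_31 = false.
(x_33) alone gives x_33 = true.
(NOT x_41) alone gives x_41 = false.
(x_43) alone gives x_43 = true.
But (NOT x_43) is also a unit clause — contradiction.
Backtrack on x_21: now try x_21 = false.
(x_23) alone gives x_23 = true.
(NOT x_13) alone gives x_13 = false.
(NOT x_33) alone gives x_33 = false.
(x_31) alone gives x_31 = true.
(NOT x_41) alone gives x_41 = false.
(x_43) alone gives x_43 = true.
But (NOT x_43) is also a unit clause — contradiction.
Both values of x_21 lead to a conflict.
Backtrack on x_12: now try x_12 = false.
(x_13) alone gives x_13 = true.
(NOT x_23) alone gives x_23 = false.
(NOT x_33) alone gives x_33 = false.
(NOT x_43) alone gives x_43 = false.
Case x_21 = true:
(NOT x_31) alone gives x_31 = false.
(x_32) alone gives x_32 = true.
(NOT x_41) alone gives x_41 = false.
(x_42) alone gives x_42 = true.
But (NOT x_42) is also a unit clause — contradiction.
Backtrack on x_21: now try x_21 = false.
(x_22) alone gives x_22 = true.
(NOT x_32) alone gives x_32 = false.
(x_31) alone gives x_31 = true.
(NOT x_41) alone gives x_41 = false.
(x_42) alone gives x_42 = true.
But (NOT x_42) is also a unit clause — contradiction.
Both values of x_21 lead to a conflict.
Both values of x_12 lead to a conflict.
Backtrack on x_11: now try x_11 = true.
(NOT x_21) alone gives x_21 = false.
(NOT x_31) alone gives x_31 = false.
(NOT x_41) alone gives x_41 = false.
Case x_22 = true:
(NOT x_12) alone gives x_12 = false.
(NOT x_32) alone gives x_32 = false.
(x_33) alone gives x_33 = true.
(NOT x_42) alone gives x_42 = false.
(x_43) alone gives x_43 = true.
But (NOT x_43) is also a unit clause — contradiction.
Backtrack on x_22: now try x_22 = false.
(x_23) alone gives x_23 = true.
(NOT x_13) alone gives x_13 = false.
(NOT x_33) alone gives x_33 = false.
(x_32) alone gives x_32 = true.
(NOT x_12) alone gives x_12 = false.
(NOT x_42) alone gives x_42 = false.
(x_43) alone gives x_43 = true.
But (NOT x_43) is also a unit clause — contradiction.
Both values of x_22 lead to a conflict.
Both values of x_11 lead to a conflict.
No assignment satisfies every clause.

Unsatisfiable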